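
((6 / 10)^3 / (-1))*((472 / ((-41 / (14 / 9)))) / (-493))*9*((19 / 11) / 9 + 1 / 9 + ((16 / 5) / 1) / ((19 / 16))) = -558917856 / 2640323125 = -0.21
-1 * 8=-8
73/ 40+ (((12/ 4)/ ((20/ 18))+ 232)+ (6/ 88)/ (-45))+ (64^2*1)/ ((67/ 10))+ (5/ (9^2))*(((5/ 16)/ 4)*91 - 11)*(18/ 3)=898294769/ 1061280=846.43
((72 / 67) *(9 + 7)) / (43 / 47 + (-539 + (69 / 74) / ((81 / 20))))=-13522464 / 423002825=-0.03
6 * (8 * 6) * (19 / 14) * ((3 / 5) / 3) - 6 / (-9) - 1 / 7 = 78.70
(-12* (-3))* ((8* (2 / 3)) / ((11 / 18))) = 3456 / 11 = 314.18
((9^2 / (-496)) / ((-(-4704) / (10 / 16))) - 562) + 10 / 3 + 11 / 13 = -557.82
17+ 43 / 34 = 621 / 34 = 18.26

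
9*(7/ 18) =7/ 2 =3.50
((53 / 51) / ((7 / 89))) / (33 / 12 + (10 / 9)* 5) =56604 / 35581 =1.59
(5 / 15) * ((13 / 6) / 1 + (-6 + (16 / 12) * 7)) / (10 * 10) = 11 / 600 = 0.02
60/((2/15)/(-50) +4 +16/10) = 22500/2099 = 10.72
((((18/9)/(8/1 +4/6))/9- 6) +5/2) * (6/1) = -271/13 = -20.85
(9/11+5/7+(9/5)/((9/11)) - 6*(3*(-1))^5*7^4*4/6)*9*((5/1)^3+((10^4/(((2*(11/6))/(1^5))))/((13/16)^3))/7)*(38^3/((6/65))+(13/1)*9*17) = 10686952628524565475525/1002001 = 10665610741430962.12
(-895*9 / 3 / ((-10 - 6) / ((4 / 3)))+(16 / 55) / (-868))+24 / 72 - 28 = 28083007 / 143220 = 196.08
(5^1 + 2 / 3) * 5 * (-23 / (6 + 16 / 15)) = -9775 / 106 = -92.22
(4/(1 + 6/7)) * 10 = 21.54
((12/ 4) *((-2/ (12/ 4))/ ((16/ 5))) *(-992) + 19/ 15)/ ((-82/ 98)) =-456631/ 615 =-742.49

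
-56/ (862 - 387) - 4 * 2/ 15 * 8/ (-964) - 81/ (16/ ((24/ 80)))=-17937431/ 10989600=-1.63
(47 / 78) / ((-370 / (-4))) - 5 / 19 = -35182 / 137085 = -0.26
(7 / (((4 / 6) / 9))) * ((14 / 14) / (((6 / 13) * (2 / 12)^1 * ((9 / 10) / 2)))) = 2730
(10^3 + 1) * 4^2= 16016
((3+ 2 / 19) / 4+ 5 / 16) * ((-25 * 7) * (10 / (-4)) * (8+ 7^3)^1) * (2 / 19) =101658375 / 5776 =17600.13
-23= -23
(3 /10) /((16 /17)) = 51 /160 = 0.32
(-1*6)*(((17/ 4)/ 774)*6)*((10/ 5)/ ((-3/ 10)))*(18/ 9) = 340/ 129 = 2.64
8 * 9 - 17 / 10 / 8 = 5743 / 80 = 71.79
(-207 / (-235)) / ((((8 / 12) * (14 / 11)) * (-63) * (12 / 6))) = -0.01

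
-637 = -637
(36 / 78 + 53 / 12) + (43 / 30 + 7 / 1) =3461 / 260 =13.31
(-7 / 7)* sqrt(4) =-2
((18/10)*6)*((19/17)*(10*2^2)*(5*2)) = 82080/17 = 4828.24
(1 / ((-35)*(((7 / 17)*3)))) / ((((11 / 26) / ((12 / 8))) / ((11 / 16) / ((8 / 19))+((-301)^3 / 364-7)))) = 2119490419 / 344960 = 6144.16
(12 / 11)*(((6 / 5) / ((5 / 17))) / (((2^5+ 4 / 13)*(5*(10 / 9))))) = 5967 / 240625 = 0.02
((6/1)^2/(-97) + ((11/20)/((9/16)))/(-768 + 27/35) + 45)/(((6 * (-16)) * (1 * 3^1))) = -0.15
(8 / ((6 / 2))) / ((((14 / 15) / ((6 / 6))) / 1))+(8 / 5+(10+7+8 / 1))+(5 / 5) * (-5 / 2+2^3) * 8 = 2571 / 35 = 73.46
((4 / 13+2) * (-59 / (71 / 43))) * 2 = -152220 / 923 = -164.92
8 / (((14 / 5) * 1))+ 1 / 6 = 127 / 42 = 3.02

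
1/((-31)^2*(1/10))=10/961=0.01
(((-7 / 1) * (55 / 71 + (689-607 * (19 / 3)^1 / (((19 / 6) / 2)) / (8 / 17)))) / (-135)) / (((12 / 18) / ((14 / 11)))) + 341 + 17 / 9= -6998689 / 70290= -99.57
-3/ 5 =-0.60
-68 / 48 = -17 / 12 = -1.42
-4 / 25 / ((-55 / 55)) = 4 / 25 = 0.16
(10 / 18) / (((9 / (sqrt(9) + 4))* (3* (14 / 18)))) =5 / 27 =0.19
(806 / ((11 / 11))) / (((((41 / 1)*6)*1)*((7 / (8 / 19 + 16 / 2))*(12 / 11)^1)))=177320 / 49077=3.61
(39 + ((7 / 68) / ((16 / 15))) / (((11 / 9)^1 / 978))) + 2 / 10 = 3483389 / 29920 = 116.42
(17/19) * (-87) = -1479/19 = -77.84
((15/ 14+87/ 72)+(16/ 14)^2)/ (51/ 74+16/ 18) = 468087/ 205996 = 2.27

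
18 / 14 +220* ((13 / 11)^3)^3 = 1486559142149 / 1500512167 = 990.70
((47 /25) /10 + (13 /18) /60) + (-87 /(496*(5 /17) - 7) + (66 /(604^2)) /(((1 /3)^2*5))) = -51607175747 /121124612250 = -0.43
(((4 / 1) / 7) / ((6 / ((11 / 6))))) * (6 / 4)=11 / 42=0.26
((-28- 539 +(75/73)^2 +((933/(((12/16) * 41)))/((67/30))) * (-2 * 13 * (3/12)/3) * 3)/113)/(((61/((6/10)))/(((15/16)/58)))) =-43098460047/46819916918576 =-0.00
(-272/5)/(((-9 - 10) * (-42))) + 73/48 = 46369/31920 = 1.45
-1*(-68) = 68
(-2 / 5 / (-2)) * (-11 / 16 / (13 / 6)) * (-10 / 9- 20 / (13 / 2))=539 / 2028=0.27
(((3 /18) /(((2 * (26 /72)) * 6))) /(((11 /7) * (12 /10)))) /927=35 /1590732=0.00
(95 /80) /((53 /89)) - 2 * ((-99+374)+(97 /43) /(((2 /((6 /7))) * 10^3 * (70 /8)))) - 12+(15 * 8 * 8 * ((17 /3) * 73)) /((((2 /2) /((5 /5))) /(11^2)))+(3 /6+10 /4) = 53658990884898857 /1116710000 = 48050962.99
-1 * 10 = -10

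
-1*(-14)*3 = 42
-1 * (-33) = 33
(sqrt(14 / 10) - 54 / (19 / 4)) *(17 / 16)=-459 / 38 + 17 *sqrt(35) / 80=-10.82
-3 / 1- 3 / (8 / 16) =-9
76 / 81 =0.94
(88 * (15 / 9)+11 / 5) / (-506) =-203 / 690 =-0.29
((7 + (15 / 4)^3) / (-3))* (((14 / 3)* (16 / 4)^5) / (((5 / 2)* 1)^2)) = -3425408 / 225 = -15224.04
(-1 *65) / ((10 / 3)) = -39 / 2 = -19.50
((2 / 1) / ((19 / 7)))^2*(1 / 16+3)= 2401 / 1444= 1.66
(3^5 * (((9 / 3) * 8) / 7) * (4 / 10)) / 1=11664 / 35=333.26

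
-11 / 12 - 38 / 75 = -427 / 300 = -1.42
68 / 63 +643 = 40577 / 63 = 644.08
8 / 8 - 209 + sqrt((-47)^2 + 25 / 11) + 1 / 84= -17471 / 84 + 2 * sqrt(66891) / 11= -160.96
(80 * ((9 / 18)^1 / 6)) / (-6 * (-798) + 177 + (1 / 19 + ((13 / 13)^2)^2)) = 76 / 56613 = 0.00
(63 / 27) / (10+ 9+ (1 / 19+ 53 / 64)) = 8512 / 72525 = 0.12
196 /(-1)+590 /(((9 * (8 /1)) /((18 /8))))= -2841 /16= -177.56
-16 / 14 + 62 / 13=330 / 91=3.63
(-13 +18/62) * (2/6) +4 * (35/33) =2/341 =0.01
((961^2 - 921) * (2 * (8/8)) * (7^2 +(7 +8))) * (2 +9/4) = 501894400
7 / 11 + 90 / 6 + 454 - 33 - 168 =2955 / 11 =268.64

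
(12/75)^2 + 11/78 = 8123/48750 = 0.17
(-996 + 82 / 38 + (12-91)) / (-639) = 20384 / 12141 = 1.68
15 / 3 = 5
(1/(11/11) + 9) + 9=19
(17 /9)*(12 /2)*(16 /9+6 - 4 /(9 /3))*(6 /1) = 3944 /9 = 438.22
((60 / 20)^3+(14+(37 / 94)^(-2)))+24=97821 / 1369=71.45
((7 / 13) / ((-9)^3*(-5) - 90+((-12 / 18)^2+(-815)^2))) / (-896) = -9 / 10000679936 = -0.00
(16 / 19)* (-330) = -277.89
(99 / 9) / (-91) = -0.12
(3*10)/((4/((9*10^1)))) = 675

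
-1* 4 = -4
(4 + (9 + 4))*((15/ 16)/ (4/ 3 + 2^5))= 153/ 320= 0.48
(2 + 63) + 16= 81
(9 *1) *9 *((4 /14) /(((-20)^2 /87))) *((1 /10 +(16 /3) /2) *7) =194967 /2000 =97.48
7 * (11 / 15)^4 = 2.02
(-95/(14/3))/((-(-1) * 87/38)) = -1805/203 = -8.89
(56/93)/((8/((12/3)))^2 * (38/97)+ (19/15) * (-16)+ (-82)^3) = -485/444112448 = -0.00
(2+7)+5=14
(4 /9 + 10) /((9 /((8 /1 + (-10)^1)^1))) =-188 /81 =-2.32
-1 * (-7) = 7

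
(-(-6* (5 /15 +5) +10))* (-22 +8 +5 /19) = -5742 /19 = -302.21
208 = 208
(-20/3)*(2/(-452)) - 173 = -58637/339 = -172.97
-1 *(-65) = 65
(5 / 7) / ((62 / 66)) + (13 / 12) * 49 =140209 / 2604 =53.84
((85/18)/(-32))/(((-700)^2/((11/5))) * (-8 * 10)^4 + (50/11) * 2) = -187/11560550400011520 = -0.00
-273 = -273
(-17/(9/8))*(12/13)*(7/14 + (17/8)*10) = -3944/13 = -303.38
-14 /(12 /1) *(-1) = 7 /6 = 1.17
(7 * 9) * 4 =252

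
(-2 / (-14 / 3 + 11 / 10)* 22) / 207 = 440 / 7383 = 0.06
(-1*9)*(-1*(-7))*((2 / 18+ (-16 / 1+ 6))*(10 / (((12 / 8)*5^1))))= 2492 / 3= 830.67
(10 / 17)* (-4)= -40 / 17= -2.35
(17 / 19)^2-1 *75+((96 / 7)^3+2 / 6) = 2505.54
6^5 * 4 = 31104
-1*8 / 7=-8 / 7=-1.14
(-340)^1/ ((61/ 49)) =-16660/ 61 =-273.11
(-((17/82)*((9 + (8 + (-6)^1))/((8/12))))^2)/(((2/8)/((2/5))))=-314721/16810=-18.72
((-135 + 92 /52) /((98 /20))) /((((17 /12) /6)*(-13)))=1247040 /140777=8.86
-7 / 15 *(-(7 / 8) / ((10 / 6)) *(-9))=-441 / 200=-2.20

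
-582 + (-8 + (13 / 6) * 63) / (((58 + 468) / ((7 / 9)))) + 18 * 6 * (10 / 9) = -4372417 / 9468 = -461.81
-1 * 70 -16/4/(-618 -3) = -43466/621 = -69.99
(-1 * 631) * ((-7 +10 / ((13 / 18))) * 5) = -280795 / 13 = -21599.62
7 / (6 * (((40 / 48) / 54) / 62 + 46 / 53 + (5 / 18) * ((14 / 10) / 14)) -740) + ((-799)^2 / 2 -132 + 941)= 83429464974571 / 260709346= 320009.49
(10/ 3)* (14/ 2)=70/ 3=23.33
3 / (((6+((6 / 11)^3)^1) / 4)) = 1.95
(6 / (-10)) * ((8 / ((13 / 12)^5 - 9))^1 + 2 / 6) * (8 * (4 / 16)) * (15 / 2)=12311319 / 1868195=6.59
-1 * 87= -87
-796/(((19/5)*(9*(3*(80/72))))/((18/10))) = -1194/95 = -12.57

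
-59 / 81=-0.73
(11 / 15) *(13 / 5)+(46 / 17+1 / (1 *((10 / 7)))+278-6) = 707147 / 2550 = 277.31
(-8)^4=4096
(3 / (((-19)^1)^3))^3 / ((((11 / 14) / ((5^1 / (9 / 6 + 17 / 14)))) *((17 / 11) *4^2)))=-6615 / 833825011060936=-0.00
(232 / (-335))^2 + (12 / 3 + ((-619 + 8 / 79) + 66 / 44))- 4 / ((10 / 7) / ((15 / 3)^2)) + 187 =-8793414783 / 17731550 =-495.92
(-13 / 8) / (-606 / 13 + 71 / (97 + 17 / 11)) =45799 / 1293502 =0.04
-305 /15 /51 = -61 /153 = -0.40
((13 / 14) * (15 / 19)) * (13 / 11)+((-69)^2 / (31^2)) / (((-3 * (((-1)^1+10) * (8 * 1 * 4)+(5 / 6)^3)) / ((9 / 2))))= 147338060691 / 175273290038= 0.84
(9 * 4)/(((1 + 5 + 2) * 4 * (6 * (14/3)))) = 9/224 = 0.04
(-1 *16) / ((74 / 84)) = -672 / 37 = -18.16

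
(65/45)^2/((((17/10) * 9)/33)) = 18590/4131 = 4.50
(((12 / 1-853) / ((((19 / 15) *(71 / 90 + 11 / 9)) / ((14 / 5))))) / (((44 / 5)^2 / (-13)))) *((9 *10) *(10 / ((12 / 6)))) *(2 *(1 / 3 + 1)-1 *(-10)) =19371909375 / 21901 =884521.68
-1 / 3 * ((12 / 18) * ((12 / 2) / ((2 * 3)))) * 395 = -790 / 9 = -87.78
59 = 59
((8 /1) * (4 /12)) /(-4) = -2 /3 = -0.67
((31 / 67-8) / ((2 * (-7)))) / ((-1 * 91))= -505 / 85358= -0.01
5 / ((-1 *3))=-5 / 3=-1.67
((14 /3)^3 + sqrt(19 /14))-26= sqrt(266) /14 + 2042 /27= 76.79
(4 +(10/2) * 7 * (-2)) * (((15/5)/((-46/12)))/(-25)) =-1188/575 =-2.07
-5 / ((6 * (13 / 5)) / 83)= -2075 / 78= -26.60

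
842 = 842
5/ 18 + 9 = 167/ 18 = 9.28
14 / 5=2.80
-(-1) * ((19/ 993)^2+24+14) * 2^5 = 1199047136/ 986049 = 1216.01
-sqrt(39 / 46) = -sqrt(1794) / 46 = -0.92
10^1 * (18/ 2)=90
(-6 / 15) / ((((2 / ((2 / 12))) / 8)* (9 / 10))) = -8 / 27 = -0.30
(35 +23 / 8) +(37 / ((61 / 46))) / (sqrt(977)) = 1702 * sqrt(977) / 59597 +303 / 8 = 38.77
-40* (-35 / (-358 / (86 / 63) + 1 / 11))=-165550 / 31001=-5.34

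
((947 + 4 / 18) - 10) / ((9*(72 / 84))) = 59045 / 486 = 121.49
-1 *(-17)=17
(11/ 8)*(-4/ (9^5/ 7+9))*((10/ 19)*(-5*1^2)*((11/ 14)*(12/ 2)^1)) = 3025/ 374376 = 0.01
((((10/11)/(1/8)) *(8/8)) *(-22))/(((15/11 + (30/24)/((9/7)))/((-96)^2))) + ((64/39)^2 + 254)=-177557986642/281385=-631014.40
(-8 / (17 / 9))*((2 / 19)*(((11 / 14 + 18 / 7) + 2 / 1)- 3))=-2376 / 2261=-1.05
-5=-5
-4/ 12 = -1/ 3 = -0.33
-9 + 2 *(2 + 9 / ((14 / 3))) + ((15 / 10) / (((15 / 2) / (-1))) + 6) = 163 / 35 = 4.66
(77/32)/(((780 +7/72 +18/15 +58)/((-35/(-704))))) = 11025/77349632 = 0.00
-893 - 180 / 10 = -911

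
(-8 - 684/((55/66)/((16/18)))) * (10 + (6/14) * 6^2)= -656464/35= -18756.11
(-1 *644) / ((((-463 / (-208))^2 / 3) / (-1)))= 83586048 / 214369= 389.92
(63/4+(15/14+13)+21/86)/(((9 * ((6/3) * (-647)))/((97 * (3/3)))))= -3511303/14021784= -0.25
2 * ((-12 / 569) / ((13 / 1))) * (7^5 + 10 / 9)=-1210184 / 22191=-54.53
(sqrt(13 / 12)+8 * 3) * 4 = 2 * sqrt(39) / 3+96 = 100.16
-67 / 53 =-1.26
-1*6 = -6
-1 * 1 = -1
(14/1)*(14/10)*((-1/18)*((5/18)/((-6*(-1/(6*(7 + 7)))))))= -343/81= -4.23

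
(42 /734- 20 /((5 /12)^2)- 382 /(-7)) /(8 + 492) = -778039 /6422500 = -0.12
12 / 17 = 0.71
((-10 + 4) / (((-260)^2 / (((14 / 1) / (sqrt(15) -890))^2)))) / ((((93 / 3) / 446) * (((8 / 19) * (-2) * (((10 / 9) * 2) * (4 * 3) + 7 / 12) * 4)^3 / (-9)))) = -6542559232497 / 1779120412377389000192000 -3675525471 * sqrt(15) / 444780103094347250048000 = -0.00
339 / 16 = 21.19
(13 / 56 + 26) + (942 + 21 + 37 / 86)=2383107 / 2408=989.66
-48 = -48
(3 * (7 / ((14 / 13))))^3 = 7414.88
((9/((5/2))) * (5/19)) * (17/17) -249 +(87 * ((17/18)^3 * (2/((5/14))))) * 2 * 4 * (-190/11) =-2892912881/50787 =-56961.68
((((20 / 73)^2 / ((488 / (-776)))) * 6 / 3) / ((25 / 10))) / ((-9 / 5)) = 155200 / 2925621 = 0.05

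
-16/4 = -4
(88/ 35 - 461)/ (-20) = 16047/ 700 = 22.92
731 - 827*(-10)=9001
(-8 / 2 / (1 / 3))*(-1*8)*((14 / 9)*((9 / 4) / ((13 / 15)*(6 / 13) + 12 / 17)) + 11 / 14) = 379.26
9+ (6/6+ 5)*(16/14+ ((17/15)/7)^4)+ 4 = 804716417/40516875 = 19.86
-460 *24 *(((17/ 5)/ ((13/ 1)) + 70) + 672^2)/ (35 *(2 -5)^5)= 21607139872/ 36855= 586274.31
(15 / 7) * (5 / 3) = 25 / 7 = 3.57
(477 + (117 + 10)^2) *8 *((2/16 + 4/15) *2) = 1560964/15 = 104064.27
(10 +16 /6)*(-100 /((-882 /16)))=30400 /1323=22.98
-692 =-692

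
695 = 695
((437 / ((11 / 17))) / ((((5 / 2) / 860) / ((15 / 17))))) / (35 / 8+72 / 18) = 18039360 / 737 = 24476.74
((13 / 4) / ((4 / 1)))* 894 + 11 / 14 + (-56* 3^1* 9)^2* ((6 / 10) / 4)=96221653 / 280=343648.76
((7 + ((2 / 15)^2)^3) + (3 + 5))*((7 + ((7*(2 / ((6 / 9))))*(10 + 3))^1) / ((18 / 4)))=19136257168 / 20503125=933.33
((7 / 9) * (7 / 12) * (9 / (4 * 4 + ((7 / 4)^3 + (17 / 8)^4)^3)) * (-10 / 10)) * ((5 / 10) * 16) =-6734508720128 / 3523318701259779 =-0.00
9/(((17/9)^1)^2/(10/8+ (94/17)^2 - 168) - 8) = -114758451/102341596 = -1.12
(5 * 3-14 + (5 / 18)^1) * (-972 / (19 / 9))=-11178 / 19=-588.32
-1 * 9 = -9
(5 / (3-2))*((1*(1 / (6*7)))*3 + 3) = 15.36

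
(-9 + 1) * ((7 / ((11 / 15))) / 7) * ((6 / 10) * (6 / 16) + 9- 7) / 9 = -89 / 33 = -2.70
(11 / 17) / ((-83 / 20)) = -220 / 1411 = -0.16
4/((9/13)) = 52/9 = 5.78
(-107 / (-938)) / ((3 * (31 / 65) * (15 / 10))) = 0.05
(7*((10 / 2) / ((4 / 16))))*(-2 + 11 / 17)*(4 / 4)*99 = -318780 / 17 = -18751.76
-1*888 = -888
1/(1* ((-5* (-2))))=1/10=0.10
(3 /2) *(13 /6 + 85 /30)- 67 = -119 /2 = -59.50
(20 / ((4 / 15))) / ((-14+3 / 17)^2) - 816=-1801677 / 2209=-815.61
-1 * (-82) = 82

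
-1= -1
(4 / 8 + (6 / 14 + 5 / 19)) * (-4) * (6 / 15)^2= -2536 / 3325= -0.76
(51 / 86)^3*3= 397953 / 636056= 0.63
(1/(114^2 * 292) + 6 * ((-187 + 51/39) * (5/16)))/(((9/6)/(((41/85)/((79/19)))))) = -704230691407/26152883640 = -26.93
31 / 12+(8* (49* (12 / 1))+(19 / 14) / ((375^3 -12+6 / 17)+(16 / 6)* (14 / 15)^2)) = 239238713999737393 / 50830655075004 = 4706.58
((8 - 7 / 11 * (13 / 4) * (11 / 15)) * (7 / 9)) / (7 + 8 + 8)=2723 / 12420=0.22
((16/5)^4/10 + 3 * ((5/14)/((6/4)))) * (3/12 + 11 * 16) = 34545141/17500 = 1974.01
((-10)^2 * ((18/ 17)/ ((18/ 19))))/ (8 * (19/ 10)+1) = 9500/ 1377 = 6.90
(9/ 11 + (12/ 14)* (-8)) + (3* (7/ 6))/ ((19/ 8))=-6679/ 1463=-4.57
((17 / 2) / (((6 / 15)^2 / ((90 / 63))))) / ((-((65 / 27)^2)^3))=-0.39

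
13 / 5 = 2.60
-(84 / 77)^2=-144 / 121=-1.19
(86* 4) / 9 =344 / 9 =38.22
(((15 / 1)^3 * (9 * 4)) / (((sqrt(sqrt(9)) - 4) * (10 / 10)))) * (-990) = 120285000 * sqrt(3) / 13 + 481140000 / 13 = 53036902.41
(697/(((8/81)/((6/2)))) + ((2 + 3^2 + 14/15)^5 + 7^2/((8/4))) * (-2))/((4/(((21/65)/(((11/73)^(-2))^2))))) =-288187040843758133/14951673886500000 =-19.27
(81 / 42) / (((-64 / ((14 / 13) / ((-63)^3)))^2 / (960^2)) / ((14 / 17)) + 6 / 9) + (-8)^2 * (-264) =-20646454803203676 / 1221972940531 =-16896.00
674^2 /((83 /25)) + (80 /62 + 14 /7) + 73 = 352260195 /2573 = 136906.41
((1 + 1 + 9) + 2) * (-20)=-260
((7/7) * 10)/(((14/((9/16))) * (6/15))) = 225/224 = 1.00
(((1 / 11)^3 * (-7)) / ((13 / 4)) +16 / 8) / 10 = 17289 / 86515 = 0.20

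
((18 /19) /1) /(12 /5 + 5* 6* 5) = 15 /2413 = 0.01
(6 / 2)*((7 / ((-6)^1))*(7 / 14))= -7 / 4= -1.75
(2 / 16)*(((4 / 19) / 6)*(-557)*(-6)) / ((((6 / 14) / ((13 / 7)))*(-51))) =-7241 / 5814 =-1.25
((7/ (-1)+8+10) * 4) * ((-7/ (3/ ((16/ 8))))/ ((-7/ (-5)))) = -440/ 3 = -146.67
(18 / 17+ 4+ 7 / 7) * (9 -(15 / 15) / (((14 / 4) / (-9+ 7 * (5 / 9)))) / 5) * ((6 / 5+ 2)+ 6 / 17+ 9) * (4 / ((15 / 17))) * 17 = 1286720908 / 23625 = 54464.38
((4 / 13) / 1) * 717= 2868 / 13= 220.62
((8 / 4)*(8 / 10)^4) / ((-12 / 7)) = -896 / 1875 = -0.48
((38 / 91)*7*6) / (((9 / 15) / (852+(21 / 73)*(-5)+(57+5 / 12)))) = 75561955 / 2847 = 26540.90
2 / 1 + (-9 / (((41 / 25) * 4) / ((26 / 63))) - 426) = -243701 / 574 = -424.57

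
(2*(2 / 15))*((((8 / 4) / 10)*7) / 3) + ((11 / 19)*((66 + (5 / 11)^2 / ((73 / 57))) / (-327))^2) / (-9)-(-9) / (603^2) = 65677453609690204 / 539065131744264675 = 0.12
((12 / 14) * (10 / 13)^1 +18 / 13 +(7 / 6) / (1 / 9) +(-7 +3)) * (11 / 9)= 17105 / 1638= 10.44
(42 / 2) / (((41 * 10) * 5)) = 21 / 2050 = 0.01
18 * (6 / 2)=54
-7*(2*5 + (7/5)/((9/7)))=-3493/45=-77.62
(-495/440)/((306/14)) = -7/136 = -0.05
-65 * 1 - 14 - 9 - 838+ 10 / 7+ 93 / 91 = -84043 / 91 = -923.55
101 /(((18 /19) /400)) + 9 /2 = 767681 /18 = 42648.94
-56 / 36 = -14 / 9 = -1.56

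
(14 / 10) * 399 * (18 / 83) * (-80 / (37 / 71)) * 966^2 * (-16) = 852699498706944 / 3071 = 277661836114.28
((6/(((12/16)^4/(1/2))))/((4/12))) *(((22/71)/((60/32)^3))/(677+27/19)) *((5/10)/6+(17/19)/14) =16941056/58377682125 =0.00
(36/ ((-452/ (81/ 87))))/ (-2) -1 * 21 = -20.96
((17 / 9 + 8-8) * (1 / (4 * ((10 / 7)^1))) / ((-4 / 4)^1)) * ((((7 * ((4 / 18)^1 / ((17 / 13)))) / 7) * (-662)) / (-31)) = -30121 / 25110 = -1.20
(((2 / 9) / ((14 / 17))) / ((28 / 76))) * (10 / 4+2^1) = 323 / 98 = 3.30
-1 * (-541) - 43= 498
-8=-8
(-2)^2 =4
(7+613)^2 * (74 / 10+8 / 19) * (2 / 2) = 57121840 / 19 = 3006412.63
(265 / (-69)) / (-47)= 265 / 3243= 0.08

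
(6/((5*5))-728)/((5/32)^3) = -596180992/3125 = -190777.92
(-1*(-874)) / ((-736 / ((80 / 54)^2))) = -1900 / 729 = -2.61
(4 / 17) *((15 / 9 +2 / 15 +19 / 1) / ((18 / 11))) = 2288 / 765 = 2.99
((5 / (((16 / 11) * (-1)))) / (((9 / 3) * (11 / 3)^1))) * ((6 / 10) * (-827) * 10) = 12405 / 8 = 1550.62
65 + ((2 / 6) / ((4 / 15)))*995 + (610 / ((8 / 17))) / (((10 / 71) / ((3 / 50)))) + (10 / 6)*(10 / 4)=2238143 / 1200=1865.12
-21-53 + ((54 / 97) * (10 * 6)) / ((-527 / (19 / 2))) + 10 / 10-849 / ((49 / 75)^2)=-253158857642 / 122736719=-2062.62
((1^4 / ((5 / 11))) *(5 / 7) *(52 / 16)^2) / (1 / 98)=13013 / 8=1626.62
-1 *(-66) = 66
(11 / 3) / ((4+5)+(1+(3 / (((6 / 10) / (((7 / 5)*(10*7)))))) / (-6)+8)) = -11 / 191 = -0.06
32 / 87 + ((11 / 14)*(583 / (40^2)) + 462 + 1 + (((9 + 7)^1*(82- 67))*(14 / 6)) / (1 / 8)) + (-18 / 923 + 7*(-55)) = 8199809357513 / 1798742400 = 4558.63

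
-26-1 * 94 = -120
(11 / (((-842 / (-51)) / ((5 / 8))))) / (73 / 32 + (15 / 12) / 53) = 99110 / 548563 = 0.18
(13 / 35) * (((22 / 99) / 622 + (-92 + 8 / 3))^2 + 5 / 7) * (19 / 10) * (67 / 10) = 1810831649051113 / 47985706125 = 37736.90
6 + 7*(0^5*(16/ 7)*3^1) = 6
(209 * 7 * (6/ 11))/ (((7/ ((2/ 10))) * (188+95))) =0.08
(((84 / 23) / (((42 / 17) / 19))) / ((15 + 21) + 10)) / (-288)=-323 / 152352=-0.00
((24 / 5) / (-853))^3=-13824 / 77581309625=-0.00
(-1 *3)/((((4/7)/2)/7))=-147/2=-73.50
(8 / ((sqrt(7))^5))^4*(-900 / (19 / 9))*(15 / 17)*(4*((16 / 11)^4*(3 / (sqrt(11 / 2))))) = -391378894848000*sqrt(22) / 14694213588523777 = -0.12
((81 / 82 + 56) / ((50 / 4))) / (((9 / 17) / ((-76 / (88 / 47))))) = -70940813 / 202950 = -349.55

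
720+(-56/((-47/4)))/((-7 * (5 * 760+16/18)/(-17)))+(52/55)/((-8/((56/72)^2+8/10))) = 1611229636679/2238325650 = 719.84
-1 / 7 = -0.14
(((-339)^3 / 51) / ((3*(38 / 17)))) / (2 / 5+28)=-4011.02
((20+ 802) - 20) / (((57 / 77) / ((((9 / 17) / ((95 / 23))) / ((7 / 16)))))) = 9739488 / 30685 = 317.40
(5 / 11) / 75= 1 / 165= 0.01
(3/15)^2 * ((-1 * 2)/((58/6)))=-6/725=-0.01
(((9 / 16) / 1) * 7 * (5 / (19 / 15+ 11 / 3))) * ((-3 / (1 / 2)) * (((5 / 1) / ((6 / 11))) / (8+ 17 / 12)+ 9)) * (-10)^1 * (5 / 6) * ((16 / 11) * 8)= 1065015000 / 45991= 23157.03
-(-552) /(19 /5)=145.26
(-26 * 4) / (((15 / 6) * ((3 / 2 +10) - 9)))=-416 / 25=-16.64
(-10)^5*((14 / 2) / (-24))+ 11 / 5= 437533 / 15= 29168.87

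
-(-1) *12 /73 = 12 /73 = 0.16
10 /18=5 /9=0.56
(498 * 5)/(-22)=-1245/11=-113.18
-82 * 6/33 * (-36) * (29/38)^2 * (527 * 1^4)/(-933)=-218057844/1234981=-176.57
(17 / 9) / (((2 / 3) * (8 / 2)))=17 / 24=0.71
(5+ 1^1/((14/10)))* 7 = 40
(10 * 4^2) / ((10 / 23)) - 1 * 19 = 349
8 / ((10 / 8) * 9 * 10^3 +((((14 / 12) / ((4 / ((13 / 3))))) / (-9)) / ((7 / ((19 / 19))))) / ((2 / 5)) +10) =10368 / 14592895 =0.00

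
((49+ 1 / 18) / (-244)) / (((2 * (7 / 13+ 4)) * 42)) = -11479 / 21766752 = -0.00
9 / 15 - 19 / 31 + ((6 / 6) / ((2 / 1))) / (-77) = -463 / 23870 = -0.02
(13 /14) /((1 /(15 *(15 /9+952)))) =185965 /14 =13283.21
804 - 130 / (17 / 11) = 12238 / 17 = 719.88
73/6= 12.17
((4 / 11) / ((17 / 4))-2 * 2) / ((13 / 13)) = -732 / 187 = -3.91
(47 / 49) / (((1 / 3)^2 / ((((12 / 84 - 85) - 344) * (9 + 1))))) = -12698460 / 343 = -37021.75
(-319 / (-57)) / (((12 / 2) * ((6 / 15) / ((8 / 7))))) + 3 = 6781 / 1197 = 5.66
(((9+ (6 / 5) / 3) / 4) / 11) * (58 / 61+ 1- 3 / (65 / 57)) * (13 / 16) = -15839 / 134200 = -0.12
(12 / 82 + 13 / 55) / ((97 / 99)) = 7767 / 19885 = 0.39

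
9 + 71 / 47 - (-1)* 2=588 / 47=12.51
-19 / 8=-2.38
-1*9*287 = -2583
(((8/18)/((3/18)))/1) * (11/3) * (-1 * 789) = -23144/3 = -7714.67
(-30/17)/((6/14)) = -70/17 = -4.12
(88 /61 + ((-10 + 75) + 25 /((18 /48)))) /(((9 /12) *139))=97436 /76311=1.28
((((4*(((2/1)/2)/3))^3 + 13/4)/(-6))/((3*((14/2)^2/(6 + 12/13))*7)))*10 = -15175/240786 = -0.06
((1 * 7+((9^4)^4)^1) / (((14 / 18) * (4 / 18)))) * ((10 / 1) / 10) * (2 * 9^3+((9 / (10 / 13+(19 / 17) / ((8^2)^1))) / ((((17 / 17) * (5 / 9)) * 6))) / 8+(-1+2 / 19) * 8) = 38376394027371566376429096 / 2466485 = 15559143488556211116.80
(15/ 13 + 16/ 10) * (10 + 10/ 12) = 179/ 6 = 29.83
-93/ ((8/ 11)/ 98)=-50127/ 4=-12531.75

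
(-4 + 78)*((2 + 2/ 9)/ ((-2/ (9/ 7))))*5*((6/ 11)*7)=-22200/ 11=-2018.18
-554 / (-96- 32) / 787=277 / 50368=0.01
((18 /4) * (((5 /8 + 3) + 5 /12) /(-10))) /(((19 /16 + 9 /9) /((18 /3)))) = -873 /175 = -4.99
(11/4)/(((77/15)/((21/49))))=45/196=0.23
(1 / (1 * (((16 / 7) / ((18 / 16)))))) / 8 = 63 / 1024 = 0.06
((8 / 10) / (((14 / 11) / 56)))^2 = 30976 / 25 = 1239.04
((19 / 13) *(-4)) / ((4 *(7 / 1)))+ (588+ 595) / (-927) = -1.48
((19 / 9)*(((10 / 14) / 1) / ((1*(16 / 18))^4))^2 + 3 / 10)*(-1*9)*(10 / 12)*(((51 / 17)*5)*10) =-3446.55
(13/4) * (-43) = -559/4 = -139.75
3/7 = 0.43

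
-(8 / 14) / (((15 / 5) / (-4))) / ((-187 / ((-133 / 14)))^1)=152 / 3927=0.04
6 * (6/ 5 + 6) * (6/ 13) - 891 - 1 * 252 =-72999/ 65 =-1123.06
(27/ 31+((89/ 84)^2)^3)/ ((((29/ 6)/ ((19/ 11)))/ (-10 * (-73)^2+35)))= -25186306298538695435/ 578997705775104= -43499.84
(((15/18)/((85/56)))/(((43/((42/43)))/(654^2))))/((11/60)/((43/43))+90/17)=10059880320/10330363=973.82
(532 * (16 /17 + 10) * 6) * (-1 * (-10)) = 5937120 /17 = 349242.35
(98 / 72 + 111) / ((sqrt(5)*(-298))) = -809*sqrt(5) / 10728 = -0.17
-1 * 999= -999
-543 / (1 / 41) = -22263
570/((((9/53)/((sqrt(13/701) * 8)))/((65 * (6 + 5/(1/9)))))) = 12122561.69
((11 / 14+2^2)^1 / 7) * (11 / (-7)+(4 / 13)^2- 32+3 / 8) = -20989425 / 927472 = -22.63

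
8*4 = 32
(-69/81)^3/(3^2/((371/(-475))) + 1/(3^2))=0.05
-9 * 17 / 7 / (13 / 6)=-918 / 91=-10.09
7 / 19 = 0.37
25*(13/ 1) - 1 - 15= 309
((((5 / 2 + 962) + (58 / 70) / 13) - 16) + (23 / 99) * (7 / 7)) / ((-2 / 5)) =-85477037 / 36036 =-2371.99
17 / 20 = 0.85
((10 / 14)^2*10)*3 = 750 / 49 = 15.31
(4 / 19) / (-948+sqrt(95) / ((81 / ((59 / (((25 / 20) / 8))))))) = -7774785 / 34929431831 - 38232 * sqrt(95) / 34929431831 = -0.00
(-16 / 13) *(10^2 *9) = -1107.69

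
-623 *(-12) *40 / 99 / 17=99680 / 561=177.68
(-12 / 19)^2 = 144 / 361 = 0.40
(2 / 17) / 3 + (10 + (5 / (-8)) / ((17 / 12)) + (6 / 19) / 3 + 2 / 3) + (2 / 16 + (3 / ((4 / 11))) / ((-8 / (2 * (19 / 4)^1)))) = 14431 / 20672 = 0.70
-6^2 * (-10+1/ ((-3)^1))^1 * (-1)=-372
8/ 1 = 8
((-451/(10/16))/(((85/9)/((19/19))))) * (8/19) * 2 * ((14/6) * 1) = -1212288/8075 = -150.13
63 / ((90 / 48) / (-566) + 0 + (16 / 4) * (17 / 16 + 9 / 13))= 3708432 / 412985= 8.98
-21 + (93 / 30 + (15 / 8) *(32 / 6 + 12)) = 73 / 5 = 14.60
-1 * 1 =-1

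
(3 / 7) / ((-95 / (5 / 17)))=-3 / 2261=-0.00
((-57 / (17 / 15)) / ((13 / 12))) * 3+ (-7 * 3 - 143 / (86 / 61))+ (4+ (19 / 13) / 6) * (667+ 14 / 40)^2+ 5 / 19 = 1889646.81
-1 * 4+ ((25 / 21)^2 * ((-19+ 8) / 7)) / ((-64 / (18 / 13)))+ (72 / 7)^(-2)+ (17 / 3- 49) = -1092799343 / 23115456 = -47.28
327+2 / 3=327.67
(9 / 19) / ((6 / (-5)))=-15 / 38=-0.39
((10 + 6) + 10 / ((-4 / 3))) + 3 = 23 / 2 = 11.50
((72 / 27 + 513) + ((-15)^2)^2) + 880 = 156062 / 3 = 52020.67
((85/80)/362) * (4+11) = 255/5792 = 0.04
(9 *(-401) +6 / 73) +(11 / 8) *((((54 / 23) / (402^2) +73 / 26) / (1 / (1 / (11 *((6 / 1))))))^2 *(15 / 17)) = -8520282885530983759267 / 2360898341825296416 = -3608.92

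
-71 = -71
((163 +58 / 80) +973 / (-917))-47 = 115.66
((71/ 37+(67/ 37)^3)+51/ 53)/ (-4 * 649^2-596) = -0.00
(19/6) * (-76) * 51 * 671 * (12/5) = -98830248/5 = -19766049.60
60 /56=15 /14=1.07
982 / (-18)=-491 / 9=-54.56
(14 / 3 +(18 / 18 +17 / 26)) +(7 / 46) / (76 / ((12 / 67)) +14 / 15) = 36167788 / 5721963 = 6.32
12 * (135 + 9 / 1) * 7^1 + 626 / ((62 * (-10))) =3749447 / 310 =12094.99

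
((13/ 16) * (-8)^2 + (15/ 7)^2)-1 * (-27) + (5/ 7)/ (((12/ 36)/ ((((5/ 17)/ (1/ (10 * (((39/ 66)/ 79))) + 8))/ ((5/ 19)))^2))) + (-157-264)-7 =-3136484925673/ 9107038227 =-344.40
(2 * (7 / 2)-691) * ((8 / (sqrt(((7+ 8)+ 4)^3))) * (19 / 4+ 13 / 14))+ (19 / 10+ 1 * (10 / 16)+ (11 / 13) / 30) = 3983 / 1560-11448 * sqrt(19) / 133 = -372.64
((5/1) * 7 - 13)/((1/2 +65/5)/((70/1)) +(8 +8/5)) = 3080/1371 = 2.25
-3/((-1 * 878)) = 3/878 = 0.00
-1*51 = -51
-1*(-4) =4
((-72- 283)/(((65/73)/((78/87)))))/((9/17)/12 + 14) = -704888/27695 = -25.45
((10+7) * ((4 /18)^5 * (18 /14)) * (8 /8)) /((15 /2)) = 0.00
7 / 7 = 1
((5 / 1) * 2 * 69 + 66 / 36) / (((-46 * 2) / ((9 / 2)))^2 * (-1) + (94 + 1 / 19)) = -2129463 / 997034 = -2.14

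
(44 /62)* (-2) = -44 /31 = -1.42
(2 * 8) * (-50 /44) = -200 /11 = -18.18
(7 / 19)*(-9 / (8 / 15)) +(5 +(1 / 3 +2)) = 509 / 456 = 1.12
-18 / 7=-2.57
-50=-50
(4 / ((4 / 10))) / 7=10 / 7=1.43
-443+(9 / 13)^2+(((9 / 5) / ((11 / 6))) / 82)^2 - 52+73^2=4154602843876 / 859369225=4834.48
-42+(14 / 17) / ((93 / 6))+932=469058 / 527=890.05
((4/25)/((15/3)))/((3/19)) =76/375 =0.20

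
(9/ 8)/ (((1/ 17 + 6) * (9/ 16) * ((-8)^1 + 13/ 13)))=-34/ 721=-0.05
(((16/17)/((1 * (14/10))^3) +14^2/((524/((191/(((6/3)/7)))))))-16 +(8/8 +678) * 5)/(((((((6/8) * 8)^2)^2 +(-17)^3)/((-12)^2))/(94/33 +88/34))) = -405872255281200/516659539319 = -785.57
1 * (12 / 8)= 3 / 2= 1.50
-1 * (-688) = 688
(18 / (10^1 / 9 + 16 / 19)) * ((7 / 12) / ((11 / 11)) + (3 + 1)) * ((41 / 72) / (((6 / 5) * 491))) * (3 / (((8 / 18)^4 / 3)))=12649772025 / 1343438848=9.42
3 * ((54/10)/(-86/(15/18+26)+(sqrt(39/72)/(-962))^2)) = -22280704992/4407960155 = -5.05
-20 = -20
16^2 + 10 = 266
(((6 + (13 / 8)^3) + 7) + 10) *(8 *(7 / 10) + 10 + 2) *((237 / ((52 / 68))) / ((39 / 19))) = 3922039451 / 54080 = 72522.92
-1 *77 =-77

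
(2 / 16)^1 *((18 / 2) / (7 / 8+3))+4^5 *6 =190473 / 31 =6144.29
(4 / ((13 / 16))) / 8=8 / 13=0.62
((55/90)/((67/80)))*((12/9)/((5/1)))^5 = 90112/91580625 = 0.00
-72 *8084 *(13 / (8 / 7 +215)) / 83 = -52966368 / 125579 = -421.78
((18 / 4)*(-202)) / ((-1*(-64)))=-909 / 64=-14.20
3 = 3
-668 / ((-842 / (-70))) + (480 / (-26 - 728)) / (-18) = -26425940 / 476151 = -55.50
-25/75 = -1/3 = -0.33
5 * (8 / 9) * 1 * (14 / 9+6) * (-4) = -134.32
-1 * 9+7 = -2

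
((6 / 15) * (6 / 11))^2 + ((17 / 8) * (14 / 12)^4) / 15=29173261 / 94089600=0.31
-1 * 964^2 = -929296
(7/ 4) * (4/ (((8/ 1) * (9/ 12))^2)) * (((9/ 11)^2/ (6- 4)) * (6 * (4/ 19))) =0.08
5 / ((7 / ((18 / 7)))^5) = 9447840 / 282475249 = 0.03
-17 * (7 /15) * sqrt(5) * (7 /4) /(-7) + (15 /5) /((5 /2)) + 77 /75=167 /75 + 119 * sqrt(5) /60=6.66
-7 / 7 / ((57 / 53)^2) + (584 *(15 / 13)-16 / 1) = 27748931 / 42237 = 656.98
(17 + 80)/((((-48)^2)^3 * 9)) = 0.00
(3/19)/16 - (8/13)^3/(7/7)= -149057/667888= -0.22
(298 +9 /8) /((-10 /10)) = -2393 /8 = -299.12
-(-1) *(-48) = -48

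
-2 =-2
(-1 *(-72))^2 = 5184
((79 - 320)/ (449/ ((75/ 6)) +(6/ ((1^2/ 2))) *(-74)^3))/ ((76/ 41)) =247025/ 9239038952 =0.00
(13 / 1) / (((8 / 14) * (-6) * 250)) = -91 / 6000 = -0.02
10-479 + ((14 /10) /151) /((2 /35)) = -468.84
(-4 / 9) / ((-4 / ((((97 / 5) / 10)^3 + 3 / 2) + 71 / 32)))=1836689 / 1500000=1.22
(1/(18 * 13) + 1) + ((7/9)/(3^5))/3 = 171497/170586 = 1.01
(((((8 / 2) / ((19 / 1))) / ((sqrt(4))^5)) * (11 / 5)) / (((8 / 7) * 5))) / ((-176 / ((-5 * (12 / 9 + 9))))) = 217 / 291840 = 0.00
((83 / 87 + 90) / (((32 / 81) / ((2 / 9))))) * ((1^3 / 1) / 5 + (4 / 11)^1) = 735909 / 25520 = 28.84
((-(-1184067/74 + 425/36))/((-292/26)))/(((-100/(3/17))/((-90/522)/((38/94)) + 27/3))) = 19234130929/892950600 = 21.54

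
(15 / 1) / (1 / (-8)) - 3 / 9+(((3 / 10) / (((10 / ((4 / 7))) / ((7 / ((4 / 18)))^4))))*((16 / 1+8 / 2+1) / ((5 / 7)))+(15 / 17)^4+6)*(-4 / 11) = -248837018975209 / 1378096500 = -180565.74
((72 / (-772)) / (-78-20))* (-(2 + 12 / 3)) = -54 / 9457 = -0.01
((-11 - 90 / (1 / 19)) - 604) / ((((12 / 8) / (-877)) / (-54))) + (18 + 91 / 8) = -587238965 / 8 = -73404870.62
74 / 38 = 37 / 19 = 1.95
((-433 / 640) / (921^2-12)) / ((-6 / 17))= 7361 / 3257199360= 0.00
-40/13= -3.08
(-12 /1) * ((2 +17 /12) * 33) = -1353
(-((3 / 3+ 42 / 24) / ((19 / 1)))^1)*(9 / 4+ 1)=-143 / 304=-0.47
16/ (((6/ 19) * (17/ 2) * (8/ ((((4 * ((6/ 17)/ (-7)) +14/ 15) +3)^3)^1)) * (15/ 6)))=15.49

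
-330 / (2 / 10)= -1650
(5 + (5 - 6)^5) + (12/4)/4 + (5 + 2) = 47/4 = 11.75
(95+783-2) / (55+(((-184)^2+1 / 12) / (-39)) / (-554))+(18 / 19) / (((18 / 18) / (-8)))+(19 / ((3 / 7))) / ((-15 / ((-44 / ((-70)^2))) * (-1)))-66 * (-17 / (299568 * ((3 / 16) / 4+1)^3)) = 25510031527059465247 / 3235734881873683875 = 7.88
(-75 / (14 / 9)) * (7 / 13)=-675 / 26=-25.96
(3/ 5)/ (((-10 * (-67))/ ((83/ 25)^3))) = 1715361/ 52343750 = 0.03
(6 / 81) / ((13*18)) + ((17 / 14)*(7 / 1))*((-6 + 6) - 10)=-268514 / 3159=-85.00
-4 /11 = -0.36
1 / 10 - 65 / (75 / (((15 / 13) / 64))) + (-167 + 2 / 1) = -52773 / 320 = -164.92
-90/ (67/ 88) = -7920/ 67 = -118.21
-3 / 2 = -1.50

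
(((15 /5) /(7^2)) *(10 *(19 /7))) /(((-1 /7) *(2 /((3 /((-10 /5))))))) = 855 /98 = 8.72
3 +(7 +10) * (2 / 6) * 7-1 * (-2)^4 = 80 / 3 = 26.67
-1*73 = -73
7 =7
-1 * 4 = -4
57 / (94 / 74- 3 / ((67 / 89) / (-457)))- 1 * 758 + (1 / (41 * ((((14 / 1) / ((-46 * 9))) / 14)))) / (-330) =-7721688875027 / 10187756260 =-757.94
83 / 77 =1.08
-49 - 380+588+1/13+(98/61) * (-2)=123600/793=155.86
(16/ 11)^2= 256/ 121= 2.12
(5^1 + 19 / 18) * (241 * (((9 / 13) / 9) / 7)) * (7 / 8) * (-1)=-26269 / 1872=-14.03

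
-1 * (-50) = 50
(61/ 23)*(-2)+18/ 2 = 85/ 23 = 3.70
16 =16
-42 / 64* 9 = -189 / 32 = -5.91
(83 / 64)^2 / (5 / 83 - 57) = -571787 / 19357696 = -0.03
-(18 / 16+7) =-65 / 8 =-8.12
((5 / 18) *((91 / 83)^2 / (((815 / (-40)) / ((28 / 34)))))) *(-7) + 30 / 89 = 6598680770 / 15290624619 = 0.43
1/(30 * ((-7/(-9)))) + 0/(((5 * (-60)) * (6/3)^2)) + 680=47603/70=680.04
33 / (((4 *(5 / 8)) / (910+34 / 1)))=62304 / 5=12460.80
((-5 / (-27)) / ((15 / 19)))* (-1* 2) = -38 / 81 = -0.47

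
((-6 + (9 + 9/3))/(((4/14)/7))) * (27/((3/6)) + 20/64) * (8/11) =11613/2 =5806.50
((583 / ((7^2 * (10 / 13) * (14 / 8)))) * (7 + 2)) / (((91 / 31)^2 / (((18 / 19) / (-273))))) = -60508404 / 1888854695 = -0.03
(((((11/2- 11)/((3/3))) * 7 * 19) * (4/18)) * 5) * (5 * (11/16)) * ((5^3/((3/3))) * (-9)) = 50290625/16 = 3143164.06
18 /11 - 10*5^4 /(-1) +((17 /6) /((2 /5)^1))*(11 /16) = 13213741 /2112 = 6256.51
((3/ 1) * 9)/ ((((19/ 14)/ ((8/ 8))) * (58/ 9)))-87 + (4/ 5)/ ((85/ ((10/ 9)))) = -35366132/ 421515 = -83.90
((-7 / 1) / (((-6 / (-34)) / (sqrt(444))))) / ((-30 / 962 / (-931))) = -106579018 *sqrt(111) / 45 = -24952880.69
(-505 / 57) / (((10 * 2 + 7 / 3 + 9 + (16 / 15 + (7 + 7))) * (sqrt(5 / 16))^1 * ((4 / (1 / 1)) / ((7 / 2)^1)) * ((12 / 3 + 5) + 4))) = -0.02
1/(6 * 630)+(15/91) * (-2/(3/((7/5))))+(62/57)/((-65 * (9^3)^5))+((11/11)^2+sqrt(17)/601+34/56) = sqrt(17)/601+1108815253499504647/762826644410674545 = 1.46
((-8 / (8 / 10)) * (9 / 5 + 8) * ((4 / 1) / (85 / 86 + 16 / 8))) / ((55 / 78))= -186.03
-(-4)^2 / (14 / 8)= -64 / 7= -9.14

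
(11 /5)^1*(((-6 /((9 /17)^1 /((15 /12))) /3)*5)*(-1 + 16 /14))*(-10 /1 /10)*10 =4675 /63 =74.21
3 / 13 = 0.23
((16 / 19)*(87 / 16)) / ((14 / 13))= 1131 / 266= 4.25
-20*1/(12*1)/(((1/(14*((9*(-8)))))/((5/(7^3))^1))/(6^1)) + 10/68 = 245045/1666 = 147.09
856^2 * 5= 3663680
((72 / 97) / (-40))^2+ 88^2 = 1821582481 / 235225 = 7744.00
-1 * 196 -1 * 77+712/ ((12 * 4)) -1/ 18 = -2324/ 9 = -258.22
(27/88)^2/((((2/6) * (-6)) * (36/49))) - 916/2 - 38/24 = -85428227/185856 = -459.65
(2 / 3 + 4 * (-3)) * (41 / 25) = -1394 / 75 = -18.59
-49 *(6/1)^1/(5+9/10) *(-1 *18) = 52920/59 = 896.95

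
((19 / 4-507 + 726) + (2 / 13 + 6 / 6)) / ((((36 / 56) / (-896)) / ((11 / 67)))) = -51464.56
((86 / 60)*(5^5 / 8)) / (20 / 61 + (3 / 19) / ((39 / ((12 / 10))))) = 2024628125 / 1203168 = 1682.75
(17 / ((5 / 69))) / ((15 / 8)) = 3128 / 25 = 125.12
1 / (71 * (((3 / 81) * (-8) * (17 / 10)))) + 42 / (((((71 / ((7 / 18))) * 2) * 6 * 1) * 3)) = -703 / 32589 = -0.02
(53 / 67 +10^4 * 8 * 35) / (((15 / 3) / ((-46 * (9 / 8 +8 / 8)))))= -73351620723 / 1340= -54740015.46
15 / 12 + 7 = 33 / 4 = 8.25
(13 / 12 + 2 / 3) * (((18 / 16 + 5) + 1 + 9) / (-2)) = -903 / 64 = -14.11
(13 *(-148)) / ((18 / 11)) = -10582 / 9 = -1175.78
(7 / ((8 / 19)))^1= 133 / 8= 16.62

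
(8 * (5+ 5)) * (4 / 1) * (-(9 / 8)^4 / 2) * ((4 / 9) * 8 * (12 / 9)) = -1215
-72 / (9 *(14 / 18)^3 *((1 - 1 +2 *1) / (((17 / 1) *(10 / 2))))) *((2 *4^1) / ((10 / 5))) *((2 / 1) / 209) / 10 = -198288 / 71687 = -2.77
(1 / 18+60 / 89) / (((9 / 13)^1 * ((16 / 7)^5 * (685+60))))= 255415979 / 11263184732160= 0.00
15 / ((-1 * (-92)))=15 / 92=0.16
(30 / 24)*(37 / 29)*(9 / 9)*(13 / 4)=2405 / 464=5.18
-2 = -2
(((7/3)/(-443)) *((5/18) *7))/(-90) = 49/430596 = 0.00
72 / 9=8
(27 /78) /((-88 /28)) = -63 /572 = -0.11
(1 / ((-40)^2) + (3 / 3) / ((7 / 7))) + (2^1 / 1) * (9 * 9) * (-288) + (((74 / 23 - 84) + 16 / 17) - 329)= -29443138809 / 625600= -47063.84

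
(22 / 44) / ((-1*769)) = -1 / 1538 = -0.00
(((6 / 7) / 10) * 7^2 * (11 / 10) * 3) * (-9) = -6237 / 50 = -124.74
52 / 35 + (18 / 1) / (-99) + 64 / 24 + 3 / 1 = 8051 / 1155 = 6.97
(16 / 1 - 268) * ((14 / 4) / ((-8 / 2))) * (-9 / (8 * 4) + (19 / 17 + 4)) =1160271 / 1088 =1066.43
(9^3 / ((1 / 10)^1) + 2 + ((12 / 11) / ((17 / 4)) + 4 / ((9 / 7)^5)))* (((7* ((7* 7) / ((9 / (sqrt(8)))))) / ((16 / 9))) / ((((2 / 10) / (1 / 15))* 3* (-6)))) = -8189.46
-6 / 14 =-3 / 7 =-0.43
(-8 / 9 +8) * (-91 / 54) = -2912 / 243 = -11.98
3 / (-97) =-3 / 97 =-0.03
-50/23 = -2.17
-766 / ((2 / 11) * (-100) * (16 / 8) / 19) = 400.24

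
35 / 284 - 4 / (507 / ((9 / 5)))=26167 / 239980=0.11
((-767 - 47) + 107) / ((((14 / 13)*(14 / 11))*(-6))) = 14443 / 168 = 85.97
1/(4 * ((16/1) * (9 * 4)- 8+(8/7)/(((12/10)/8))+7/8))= 0.00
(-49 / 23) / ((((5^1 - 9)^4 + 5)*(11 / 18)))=-98 / 7337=-0.01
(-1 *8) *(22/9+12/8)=-284/9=-31.56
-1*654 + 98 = -556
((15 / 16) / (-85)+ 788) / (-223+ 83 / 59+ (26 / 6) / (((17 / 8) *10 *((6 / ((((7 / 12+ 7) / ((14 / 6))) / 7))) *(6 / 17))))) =-11950136415 / 3359862932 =-3.56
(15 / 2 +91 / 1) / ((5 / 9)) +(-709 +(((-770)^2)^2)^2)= 1235736291547680999994683 / 10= 123573629154768099999468.30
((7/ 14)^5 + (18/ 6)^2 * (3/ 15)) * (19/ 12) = 5567/ 1920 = 2.90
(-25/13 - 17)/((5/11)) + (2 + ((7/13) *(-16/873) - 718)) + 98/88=-1888881487/2496780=-756.53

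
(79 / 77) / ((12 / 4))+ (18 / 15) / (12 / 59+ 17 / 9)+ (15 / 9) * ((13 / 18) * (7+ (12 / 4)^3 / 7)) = 13.98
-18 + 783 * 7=5463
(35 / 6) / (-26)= -35 / 156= -0.22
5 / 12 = 0.42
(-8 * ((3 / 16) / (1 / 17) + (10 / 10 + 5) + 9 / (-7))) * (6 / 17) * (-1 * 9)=23895 / 119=200.80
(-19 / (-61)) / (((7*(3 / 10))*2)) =95 / 1281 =0.07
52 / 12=13 / 3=4.33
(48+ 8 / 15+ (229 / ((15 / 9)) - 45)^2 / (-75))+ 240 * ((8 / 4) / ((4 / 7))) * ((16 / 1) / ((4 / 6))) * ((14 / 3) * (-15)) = -2646122444 / 1875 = -1411265.30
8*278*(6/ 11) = 13344/ 11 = 1213.09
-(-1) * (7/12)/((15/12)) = 0.47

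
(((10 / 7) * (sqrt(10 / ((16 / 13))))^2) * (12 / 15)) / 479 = 65 / 3353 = 0.02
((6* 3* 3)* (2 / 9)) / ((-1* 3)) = -4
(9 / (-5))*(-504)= 4536 / 5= 907.20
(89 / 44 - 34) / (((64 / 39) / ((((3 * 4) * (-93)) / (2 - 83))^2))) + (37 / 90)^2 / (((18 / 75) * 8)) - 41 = -639794329 / 171072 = -3739.91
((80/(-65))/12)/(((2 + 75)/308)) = -16/39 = -0.41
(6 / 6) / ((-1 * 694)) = -1 / 694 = -0.00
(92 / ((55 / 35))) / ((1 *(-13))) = -644 / 143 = -4.50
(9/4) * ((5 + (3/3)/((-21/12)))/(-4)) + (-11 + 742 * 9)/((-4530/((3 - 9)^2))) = -4690869/84560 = -55.47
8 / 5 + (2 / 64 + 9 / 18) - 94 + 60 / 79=-1151621 / 12640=-91.11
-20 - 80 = -100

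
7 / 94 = 0.07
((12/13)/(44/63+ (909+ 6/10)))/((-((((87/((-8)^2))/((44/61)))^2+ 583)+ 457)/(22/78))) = -13738475520/50126838685039363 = -0.00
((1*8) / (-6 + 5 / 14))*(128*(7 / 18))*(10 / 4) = -125440 / 711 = -176.43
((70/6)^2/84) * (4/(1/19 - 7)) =-0.93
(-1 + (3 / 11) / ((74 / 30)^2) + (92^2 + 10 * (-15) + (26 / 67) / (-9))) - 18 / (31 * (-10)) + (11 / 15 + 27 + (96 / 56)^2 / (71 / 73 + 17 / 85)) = 61569102772828331 / 7379467107705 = 8343.30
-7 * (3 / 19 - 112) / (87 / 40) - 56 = 502432 / 1653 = 303.95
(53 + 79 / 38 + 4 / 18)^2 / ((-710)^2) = 357701569 / 58961552400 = 0.01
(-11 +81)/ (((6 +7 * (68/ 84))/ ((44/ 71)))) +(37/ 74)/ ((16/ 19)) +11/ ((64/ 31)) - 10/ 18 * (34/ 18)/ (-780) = 138399307/ 14354496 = 9.64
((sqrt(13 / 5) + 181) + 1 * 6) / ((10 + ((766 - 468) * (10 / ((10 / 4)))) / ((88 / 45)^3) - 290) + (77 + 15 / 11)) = -15929408 / 3598567 - 85184 * sqrt(65) / 17992835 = -4.46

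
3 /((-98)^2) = 3 /9604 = 0.00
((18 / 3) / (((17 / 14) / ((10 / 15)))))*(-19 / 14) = -4.47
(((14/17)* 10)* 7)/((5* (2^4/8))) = 98/17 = 5.76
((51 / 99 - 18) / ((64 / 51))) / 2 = -9809 / 1408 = -6.97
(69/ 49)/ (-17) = -69/ 833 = -0.08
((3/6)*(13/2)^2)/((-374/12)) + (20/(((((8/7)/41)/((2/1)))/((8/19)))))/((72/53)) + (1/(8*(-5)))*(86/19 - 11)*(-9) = 566161349/1279080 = 442.63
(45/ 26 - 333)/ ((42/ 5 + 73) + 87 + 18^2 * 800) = -43065/ 33717892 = -0.00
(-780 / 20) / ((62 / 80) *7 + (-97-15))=520 / 1421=0.37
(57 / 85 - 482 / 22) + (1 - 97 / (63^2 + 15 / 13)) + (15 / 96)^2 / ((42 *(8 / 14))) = -3569520973 / 176168960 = -20.26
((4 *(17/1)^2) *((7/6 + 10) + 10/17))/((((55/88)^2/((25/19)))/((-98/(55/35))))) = -162708224/57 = -2854530.25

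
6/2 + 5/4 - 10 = -23/4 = -5.75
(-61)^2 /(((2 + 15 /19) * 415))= 70699 /21995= 3.21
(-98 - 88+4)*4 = -728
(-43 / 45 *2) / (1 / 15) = -28.67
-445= -445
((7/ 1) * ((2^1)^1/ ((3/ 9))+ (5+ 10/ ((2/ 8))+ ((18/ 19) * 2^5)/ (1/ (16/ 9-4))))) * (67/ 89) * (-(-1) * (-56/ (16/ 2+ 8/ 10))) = 10210130/ 18601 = 548.90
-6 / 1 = -6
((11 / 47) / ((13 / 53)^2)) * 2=61798 / 7943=7.78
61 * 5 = 305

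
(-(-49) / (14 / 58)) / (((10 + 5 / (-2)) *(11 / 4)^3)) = 25984 / 19965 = 1.30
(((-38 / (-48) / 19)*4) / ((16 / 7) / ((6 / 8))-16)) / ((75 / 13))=-91 / 40800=-0.00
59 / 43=1.37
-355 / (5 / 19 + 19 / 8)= -53960 / 401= -134.56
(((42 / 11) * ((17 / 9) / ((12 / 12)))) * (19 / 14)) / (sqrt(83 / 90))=323 * sqrt(830) / 913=10.19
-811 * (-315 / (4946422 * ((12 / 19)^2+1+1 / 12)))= 1532790 / 43990271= 0.03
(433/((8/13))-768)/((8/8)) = -515/8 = -64.38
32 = 32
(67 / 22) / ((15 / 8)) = 268 / 165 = 1.62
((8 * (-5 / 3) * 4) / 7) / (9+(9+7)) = -32 / 105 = -0.30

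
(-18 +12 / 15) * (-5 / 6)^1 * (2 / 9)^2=172 / 243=0.71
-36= -36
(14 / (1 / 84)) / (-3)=-392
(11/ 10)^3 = 1331/ 1000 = 1.33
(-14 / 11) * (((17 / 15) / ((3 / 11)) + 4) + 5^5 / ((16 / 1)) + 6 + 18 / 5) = -1073863 / 3960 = -271.18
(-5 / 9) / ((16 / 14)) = -35 / 72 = -0.49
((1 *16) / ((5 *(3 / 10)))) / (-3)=-32 / 9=-3.56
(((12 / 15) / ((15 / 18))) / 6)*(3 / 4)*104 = 12.48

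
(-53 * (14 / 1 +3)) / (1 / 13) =-11713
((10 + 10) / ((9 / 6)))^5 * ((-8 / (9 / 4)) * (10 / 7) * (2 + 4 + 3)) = -32768000000 / 1701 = -19263962.38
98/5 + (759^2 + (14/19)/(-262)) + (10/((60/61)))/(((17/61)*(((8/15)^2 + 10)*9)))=1692220881662221/2937368460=576100.99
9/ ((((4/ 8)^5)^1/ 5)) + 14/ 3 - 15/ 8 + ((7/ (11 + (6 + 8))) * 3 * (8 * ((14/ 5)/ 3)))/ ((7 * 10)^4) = 132556484399/ 91875000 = 1442.79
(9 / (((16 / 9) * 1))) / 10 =0.51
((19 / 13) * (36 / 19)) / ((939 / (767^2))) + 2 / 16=4344601 / 2504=1735.06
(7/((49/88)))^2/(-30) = -3872/735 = -5.27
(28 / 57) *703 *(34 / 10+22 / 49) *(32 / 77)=4466048 / 8085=552.39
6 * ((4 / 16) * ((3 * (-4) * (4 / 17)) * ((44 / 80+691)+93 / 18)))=-14754 / 5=-2950.80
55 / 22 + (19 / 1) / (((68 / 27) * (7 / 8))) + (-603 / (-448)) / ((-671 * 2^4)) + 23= 34.12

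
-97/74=-1.31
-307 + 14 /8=-1221 /4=-305.25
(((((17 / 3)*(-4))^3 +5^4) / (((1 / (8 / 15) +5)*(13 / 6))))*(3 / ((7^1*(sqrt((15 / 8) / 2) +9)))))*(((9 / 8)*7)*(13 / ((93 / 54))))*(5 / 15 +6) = -9769391424 / 728035 +271371984*sqrt(15) / 728035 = -11975.21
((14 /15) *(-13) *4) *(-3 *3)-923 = -2431 /5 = -486.20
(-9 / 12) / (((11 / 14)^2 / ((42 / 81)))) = -686 / 1089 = -0.63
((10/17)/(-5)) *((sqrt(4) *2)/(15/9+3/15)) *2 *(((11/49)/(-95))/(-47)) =-132/5207083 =-0.00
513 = 513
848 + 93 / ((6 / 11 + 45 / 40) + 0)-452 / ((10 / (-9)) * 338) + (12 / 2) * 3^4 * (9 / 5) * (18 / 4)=200461356 / 41405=4841.48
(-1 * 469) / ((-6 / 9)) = 1407 / 2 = 703.50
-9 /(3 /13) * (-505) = 19695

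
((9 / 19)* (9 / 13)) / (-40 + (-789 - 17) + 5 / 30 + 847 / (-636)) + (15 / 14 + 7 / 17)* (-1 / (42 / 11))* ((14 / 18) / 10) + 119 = 96896661620243 / 814467097080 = 118.97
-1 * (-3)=3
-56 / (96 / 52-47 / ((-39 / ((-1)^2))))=-312 / 17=-18.35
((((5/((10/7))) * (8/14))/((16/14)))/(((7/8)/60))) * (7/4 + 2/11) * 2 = 463.64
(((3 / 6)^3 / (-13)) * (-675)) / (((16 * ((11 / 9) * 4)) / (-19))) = -115425 / 73216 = -1.58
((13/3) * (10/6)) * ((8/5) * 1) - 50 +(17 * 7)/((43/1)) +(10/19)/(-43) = -262423/7353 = -35.69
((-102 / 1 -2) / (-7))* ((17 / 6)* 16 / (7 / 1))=14144 / 147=96.22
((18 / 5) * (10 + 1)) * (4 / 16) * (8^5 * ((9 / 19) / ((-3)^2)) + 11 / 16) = 51925203 / 3040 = 17080.66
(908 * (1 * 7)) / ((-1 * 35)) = -908 / 5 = -181.60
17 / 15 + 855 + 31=13307 / 15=887.13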